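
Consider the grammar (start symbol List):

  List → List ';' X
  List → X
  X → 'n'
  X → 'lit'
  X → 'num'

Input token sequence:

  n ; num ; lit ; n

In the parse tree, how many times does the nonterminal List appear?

4

[List [List [List [List [X n]] ; [X num]] ; [X lit]] ; [X n]]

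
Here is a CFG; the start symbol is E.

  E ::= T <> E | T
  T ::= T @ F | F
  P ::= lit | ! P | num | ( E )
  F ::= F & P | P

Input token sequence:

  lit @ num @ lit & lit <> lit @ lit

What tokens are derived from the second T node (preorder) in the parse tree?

lit @ num

[E [T [T [T [F [P lit]]] @ [F [P num]]] @ [F [F [P lit]] & [P lit]]] <> [E [T [T [F [P lit]]] @ [F [P lit]]]]]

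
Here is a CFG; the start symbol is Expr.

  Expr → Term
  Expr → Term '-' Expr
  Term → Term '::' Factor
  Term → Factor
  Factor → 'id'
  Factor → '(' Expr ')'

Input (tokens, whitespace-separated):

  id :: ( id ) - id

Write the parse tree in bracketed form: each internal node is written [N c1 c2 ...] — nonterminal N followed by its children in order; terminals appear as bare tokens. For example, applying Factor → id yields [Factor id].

[Expr [Term [Term [Factor id]] :: [Factor ( [Expr [Term [Factor id]]] )]] - [Expr [Term [Factor id]]]]

Expr
Term - Expr
Term :: Factor - Expr
Factor :: Factor - Expr
id :: Factor - Expr
id :: ( Expr ) - Expr
id :: ( Term ) - Expr
id :: ( Factor ) - Expr
id :: ( id ) - Expr
id :: ( id ) - Term
id :: ( id ) - Factor
id :: ( id ) - id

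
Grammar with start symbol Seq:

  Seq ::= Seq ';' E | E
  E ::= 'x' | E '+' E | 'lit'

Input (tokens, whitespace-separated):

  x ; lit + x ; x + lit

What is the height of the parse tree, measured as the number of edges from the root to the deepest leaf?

[Seq [Seq [Seq [E x]] ; [E [E lit] + [E x]]] ; [E [E x] + [E lit]]]

4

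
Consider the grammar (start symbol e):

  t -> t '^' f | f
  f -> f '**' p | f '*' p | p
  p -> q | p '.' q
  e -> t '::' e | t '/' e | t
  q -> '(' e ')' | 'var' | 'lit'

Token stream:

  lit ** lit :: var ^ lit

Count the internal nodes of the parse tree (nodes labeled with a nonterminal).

[e [t [f [f [p [q lit]]] ** [p [q lit]]]] :: [e [t [t [f [p [q var]]]] ^ [f [p [q lit]]]]]]

17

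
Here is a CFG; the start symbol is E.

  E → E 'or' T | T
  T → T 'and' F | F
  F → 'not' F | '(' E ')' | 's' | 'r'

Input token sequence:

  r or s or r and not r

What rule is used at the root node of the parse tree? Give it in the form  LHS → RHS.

E → E 'or' T

[E [E [E [T [F r]]] or [T [F s]]] or [T [T [F r]] and [F not [F r]]]]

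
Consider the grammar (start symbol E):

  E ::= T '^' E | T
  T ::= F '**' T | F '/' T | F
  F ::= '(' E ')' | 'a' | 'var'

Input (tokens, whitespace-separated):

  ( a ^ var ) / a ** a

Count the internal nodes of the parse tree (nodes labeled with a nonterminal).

[E [T [F ( [E [T [F a]] ^ [E [T [F var]]]] )] / [T [F a] ** [T [F a]]]]]

13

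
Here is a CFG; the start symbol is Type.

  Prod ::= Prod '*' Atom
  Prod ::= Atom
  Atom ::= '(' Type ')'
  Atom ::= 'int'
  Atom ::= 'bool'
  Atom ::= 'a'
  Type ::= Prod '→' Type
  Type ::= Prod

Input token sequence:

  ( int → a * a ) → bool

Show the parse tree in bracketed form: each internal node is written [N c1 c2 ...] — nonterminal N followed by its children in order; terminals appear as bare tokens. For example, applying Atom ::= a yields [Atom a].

[Type [Prod [Atom ( [Type [Prod [Atom int]] → [Type [Prod [Prod [Atom a]] * [Atom a]]]] )]] → [Type [Prod [Atom bool]]]]

Type
Prod → Type
Atom → Type
( Type ) → Type
( Prod → Type ) → Type
( Atom → Type ) → Type
( int → Type ) → Type
( int → Prod ) → Type
( int → Prod * Atom ) → Type
( int → Atom * Atom ) → Type
( int → a * Atom ) → Type
( int → a * a ) → Type
( int → a * a ) → Prod
( int → a * a ) → Atom
( int → a * a ) → bool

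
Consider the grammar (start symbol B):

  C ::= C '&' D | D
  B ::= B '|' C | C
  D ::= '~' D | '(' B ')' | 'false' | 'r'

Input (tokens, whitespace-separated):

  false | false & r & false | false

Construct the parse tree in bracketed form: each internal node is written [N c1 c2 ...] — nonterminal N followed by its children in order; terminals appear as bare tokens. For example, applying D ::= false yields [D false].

[B [B [B [C [D false]]] | [C [C [C [D false]] & [D r]] & [D false]]] | [C [D false]]]

B
B | C
B | C | C
C | C | C
D | C | C
false | C | C
false | C & D | C
false | C & D & D | C
false | D & D & D | C
false | false & D & D | C
false | false & r & D | C
false | false & r & false | C
false | false & r & false | D
false | false & r & false | false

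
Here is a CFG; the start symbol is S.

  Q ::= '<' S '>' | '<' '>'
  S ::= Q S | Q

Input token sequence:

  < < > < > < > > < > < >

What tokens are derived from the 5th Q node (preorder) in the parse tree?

[S [Q < [S [Q < >] [S [Q < >] [S [Q < >]]]] >] [S [Q < >] [S [Q < >]]]]

< >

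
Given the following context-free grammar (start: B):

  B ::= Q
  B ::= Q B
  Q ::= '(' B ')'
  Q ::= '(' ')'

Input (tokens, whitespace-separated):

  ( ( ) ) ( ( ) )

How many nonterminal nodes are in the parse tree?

8

[B [Q ( [B [Q ( )]] )] [B [Q ( [B [Q ( )]] )]]]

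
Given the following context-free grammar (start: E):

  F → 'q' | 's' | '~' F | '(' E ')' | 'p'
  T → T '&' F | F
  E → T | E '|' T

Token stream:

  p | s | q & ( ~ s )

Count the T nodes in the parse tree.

[E [E [E [T [F p]]] | [T [F s]]] | [T [T [F q]] & [F ( [E [T [F ~ [F s]]]] )]]]

5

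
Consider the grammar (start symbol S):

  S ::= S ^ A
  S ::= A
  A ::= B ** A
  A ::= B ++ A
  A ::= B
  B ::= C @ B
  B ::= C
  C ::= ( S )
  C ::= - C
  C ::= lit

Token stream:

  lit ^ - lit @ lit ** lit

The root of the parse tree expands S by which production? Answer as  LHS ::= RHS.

S ::= S ^ A

[S [S [A [B [C lit]]]] ^ [A [B [C - [C lit]] @ [B [C lit]]] ** [A [B [C lit]]]]]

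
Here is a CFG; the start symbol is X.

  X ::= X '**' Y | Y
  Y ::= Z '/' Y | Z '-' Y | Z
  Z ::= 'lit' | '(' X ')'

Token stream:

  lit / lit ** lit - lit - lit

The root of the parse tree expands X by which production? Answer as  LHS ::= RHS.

X ::= X '**' Y

[X [X [Y [Z lit] / [Y [Z lit]]]] ** [Y [Z lit] - [Y [Z lit] - [Y [Z lit]]]]]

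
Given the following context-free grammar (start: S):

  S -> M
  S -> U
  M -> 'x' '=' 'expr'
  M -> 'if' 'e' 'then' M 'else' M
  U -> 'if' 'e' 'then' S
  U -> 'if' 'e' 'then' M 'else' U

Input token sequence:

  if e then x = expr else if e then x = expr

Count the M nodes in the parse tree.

[S [U if e then [M x = expr] else [U if e then [S [M x = expr]]]]]

2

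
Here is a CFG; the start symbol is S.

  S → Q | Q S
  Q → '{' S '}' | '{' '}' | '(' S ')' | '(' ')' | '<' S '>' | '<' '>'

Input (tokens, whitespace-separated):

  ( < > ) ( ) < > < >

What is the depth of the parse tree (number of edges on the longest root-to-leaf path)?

5

[S [Q ( [S [Q < >]] )] [S [Q ( )] [S [Q < >] [S [Q < >]]]]]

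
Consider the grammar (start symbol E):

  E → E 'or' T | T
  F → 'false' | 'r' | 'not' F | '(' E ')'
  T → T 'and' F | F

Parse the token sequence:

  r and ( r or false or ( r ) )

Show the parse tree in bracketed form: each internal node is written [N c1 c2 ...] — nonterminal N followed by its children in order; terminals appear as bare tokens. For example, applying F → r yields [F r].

[E [T [T [F r]] and [F ( [E [E [E [T [F r]]] or [T [F false]]] or [T [F ( [E [T [F r]]] )]]] )]]]

E
T
T and F
F and F
r and F
r and ( E )
r and ( E or T )
r and ( E or T or T )
r and ( T or T or T )
r and ( F or T or T )
r and ( r or T or T )
r and ( r or F or T )
r and ( r or false or T )
r and ( r or false or F )
r and ( r or false or ( E ) )
r and ( r or false or ( T ) )
r and ( r or false or ( F ) )
r and ( r or false or ( r ) )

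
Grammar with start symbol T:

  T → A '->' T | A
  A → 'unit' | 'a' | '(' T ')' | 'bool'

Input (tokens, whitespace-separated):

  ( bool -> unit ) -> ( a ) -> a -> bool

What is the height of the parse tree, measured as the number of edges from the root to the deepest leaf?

5

[T [A ( [T [A bool] -> [T [A unit]]] )] -> [T [A ( [T [A a]] )] -> [T [A a] -> [T [A bool]]]]]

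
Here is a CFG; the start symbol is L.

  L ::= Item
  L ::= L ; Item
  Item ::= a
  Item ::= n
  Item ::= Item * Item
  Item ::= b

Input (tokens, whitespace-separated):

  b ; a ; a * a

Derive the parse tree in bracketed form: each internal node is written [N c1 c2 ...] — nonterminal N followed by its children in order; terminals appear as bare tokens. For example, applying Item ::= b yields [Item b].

[L [L [L [Item b]] ; [Item a]] ; [Item [Item a] * [Item a]]]

L
L ; Item
L ; Item ; Item
Item ; Item ; Item
b ; Item ; Item
b ; a ; Item
b ; a ; Item * Item
b ; a ; a * Item
b ; a ; a * a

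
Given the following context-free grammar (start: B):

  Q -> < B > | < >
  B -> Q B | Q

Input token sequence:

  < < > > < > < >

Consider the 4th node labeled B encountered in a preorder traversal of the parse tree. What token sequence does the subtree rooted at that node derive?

[B [Q < [B [Q < >]] >] [B [Q < >] [B [Q < >]]]]

< >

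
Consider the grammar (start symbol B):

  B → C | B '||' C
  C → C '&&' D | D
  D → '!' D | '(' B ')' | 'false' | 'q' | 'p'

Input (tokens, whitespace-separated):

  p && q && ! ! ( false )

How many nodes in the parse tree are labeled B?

2

[B [C [C [C [D p]] && [D q]] && [D ! [D ! [D ( [B [C [D false]]] )]]]]]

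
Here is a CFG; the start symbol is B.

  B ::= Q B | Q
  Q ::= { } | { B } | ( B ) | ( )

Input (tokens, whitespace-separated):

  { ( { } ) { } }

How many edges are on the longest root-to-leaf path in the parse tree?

[B [Q { [B [Q ( [B [Q { }]] )] [B [Q { }]]] }]]

6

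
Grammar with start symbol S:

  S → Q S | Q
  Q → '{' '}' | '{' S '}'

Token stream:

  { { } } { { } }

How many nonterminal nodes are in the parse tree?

8

[S [Q { [S [Q { }]] }] [S [Q { [S [Q { }]] }]]]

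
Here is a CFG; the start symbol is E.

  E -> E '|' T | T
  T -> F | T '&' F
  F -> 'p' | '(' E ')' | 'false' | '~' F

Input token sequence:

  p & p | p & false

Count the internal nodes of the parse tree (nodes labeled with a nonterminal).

[E [E [T [T [F p]] & [F p]]] | [T [T [F p]] & [F false]]]

10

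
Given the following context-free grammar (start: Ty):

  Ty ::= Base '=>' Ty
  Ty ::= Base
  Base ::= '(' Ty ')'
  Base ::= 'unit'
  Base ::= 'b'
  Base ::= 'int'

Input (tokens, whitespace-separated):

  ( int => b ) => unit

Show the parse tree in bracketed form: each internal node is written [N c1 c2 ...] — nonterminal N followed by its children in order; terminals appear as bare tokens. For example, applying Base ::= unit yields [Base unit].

Ty
Base => Ty
( Ty ) => Ty
( Base => Ty ) => Ty
( int => Ty ) => Ty
( int => Base ) => Ty
( int => b ) => Ty
( int => b ) => Base
( int => b ) => unit

[Ty [Base ( [Ty [Base int] => [Ty [Base b]]] )] => [Ty [Base unit]]]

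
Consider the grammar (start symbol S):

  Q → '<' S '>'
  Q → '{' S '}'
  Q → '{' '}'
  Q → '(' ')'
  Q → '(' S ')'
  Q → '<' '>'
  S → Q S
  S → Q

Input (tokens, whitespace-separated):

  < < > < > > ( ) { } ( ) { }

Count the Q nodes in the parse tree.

7

[S [Q < [S [Q < >] [S [Q < >]]] >] [S [Q ( )] [S [Q { }] [S [Q ( )] [S [Q { }]]]]]]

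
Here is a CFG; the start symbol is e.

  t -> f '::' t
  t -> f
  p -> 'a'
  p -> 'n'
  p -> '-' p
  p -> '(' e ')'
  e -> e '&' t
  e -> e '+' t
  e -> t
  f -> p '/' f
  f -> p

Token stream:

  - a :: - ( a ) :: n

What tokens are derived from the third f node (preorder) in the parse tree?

[e [t [f [p - [p a]]] :: [t [f [p - [p ( [e [t [f [p a]]]] )]]] :: [t [f [p n]]]]]]

a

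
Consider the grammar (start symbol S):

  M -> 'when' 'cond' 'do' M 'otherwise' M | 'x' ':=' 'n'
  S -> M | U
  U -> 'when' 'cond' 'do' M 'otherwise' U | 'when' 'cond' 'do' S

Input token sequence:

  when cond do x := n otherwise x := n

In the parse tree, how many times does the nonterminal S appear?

1

[S [M when cond do [M x := n] otherwise [M x := n]]]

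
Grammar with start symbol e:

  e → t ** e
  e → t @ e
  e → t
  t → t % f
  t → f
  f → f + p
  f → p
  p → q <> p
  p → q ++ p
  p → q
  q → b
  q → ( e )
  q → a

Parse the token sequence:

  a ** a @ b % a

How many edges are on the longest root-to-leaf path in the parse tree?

8

[e [t [f [p [q a]]]] ** [e [t [f [p [q a]]]] @ [e [t [t [f [p [q b]]]] % [f [p [q a]]]]]]]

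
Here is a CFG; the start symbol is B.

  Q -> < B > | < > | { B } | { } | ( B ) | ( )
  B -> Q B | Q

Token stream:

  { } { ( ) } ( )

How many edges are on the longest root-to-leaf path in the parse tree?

[B [Q { }] [B [Q { [B [Q ( )]] }] [B [Q ( )]]]]

5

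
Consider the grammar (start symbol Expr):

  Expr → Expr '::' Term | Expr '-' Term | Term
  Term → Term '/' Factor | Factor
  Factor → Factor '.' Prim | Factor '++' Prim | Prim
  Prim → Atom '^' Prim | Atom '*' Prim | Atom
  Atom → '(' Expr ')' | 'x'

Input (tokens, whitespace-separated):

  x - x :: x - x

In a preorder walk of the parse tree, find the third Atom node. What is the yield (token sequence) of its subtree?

x

[Expr [Expr [Expr [Expr [Term [Factor [Prim [Atom x]]]]] - [Term [Factor [Prim [Atom x]]]]] :: [Term [Factor [Prim [Atom x]]]]] - [Term [Factor [Prim [Atom x]]]]]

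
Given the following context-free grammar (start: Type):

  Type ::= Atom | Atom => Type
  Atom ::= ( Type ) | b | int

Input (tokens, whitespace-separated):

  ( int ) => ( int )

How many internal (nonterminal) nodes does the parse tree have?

[Type [Atom ( [Type [Atom int]] )] => [Type [Atom ( [Type [Atom int]] )]]]

8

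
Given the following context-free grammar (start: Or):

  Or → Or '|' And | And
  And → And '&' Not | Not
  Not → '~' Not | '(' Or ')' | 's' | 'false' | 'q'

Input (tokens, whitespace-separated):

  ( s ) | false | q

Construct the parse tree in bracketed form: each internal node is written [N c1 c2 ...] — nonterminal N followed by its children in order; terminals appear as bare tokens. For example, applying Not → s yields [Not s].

[Or [Or [Or [And [Not ( [Or [And [Not s]]] )]]] | [And [Not false]]] | [And [Not q]]]

Or
Or | And
Or | And | And
And | And | And
Not | And | And
( Or ) | And | And
( And ) | And | And
( Not ) | And | And
( s ) | And | And
( s ) | Not | And
( s ) | false | And
( s ) | false | Not
( s ) | false | q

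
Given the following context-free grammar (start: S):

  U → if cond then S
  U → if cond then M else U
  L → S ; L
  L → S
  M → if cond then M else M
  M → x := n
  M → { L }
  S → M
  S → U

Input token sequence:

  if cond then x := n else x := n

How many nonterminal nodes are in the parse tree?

4

[S [M if cond then [M x := n] else [M x := n]]]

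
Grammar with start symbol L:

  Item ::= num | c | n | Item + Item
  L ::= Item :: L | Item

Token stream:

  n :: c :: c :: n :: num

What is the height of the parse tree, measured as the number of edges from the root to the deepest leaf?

6

[L [Item n] :: [L [Item c] :: [L [Item c] :: [L [Item n] :: [L [Item num]]]]]]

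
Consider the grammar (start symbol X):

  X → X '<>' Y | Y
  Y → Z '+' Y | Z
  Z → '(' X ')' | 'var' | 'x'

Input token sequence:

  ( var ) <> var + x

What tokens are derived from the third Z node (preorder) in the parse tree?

[X [X [Y [Z ( [X [Y [Z var]]] )]]] <> [Y [Z var] + [Y [Z x]]]]

var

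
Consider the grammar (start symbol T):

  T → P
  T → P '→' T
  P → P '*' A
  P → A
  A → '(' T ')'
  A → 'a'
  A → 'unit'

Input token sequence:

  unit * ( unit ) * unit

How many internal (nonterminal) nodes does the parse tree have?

10

[T [P [P [P [A unit]] * [A ( [T [P [A unit]]] )]] * [A unit]]]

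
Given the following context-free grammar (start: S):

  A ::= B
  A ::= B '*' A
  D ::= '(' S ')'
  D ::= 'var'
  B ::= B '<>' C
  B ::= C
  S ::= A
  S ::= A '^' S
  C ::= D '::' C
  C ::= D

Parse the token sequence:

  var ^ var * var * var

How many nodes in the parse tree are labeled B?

[S [A [B [C [D var]]]] ^ [S [A [B [C [D var]]] * [A [B [C [D var]]] * [A [B [C [D var]]]]]]]]

4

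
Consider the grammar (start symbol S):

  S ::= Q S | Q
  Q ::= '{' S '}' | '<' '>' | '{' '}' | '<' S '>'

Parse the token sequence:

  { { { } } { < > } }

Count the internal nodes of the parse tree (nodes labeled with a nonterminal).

[S [Q { [S [Q { [S [Q { }]] }] [S [Q { [S [Q < >]] }]]] }]]

10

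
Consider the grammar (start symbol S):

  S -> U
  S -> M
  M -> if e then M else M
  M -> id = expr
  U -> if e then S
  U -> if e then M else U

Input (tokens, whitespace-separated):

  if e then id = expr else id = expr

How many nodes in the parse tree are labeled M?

[S [M if e then [M id = expr] else [M id = expr]]]

3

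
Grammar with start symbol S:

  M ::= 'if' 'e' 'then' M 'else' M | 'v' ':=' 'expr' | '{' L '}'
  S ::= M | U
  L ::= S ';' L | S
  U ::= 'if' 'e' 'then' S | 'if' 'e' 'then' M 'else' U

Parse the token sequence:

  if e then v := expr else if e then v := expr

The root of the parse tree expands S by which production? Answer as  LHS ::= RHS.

[S [U if e then [M v := expr] else [U if e then [S [M v := expr]]]]]

S ::= U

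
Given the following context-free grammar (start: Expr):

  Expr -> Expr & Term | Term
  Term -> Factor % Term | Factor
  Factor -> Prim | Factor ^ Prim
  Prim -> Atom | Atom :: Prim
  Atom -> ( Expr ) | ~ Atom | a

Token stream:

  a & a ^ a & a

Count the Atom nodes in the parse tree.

[Expr [Expr [Expr [Term [Factor [Prim [Atom a]]]]] & [Term [Factor [Factor [Prim [Atom a]]] ^ [Prim [Atom a]]]]] & [Term [Factor [Prim [Atom a]]]]]

4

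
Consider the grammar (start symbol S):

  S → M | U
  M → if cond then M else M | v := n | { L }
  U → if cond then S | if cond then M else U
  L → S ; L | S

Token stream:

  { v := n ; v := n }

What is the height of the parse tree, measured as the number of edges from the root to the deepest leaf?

[S [M { [L [S [M v := n]] ; [L [S [M v := n]]]] }]]

6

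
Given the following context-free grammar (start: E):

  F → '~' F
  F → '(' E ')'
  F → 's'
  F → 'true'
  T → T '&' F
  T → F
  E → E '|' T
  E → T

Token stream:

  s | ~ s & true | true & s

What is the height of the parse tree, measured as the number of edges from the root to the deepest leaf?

6

[E [E [E [T [F s]]] | [T [T [F ~ [F s]]] & [F true]]] | [T [T [F true]] & [F s]]]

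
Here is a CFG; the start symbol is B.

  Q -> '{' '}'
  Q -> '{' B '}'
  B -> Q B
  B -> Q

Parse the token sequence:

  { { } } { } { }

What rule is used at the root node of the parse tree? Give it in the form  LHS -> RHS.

[B [Q { [B [Q { }]] }] [B [Q { }] [B [Q { }]]]]

B -> Q B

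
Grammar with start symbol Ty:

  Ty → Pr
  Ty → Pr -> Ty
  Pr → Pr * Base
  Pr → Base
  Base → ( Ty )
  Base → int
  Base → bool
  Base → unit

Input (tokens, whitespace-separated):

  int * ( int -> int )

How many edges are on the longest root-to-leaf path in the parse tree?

[Ty [Pr [Pr [Base int]] * [Base ( [Ty [Pr [Base int]] -> [Ty [Pr [Base int]]]] )]]]

7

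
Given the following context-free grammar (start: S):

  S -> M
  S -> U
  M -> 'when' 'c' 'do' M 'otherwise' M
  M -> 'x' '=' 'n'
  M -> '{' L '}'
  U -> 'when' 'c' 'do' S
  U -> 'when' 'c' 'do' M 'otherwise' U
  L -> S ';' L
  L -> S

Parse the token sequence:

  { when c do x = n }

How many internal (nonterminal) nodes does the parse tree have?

[S [M { [L [S [U when c do [S [M x = n]]]]] }]]

7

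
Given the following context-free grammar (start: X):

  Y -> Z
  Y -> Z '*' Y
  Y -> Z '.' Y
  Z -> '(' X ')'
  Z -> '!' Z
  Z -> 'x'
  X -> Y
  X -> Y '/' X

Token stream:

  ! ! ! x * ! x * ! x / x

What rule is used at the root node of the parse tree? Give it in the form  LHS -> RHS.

[X [Y [Z ! [Z ! [Z ! [Z x]]]] * [Y [Z ! [Z x]] * [Y [Z ! [Z x]]]]] / [X [Y [Z x]]]]

X -> Y '/' X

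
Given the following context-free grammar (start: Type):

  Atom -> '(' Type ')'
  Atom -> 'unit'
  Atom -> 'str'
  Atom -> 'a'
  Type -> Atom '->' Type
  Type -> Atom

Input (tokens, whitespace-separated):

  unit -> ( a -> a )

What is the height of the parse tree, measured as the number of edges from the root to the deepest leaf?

[Type [Atom unit] -> [Type [Atom ( [Type [Atom a] -> [Type [Atom a]]] )]]]

6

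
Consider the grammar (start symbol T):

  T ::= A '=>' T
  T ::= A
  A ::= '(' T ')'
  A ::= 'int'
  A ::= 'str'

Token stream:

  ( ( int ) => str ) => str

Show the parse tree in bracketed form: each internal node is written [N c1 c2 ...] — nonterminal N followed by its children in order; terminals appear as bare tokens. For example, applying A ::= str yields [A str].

[T [A ( [T [A ( [T [A int]] )] => [T [A str]]] )] => [T [A str]]]

T
A => T
( T ) => T
( A => T ) => T
( ( T ) => T ) => T
( ( A ) => T ) => T
( ( int ) => T ) => T
( ( int ) => A ) => T
( ( int ) => str ) => T
( ( int ) => str ) => A
( ( int ) => str ) => str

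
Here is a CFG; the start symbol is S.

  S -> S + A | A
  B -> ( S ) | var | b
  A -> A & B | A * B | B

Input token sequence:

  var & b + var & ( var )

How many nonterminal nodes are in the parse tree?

13

[S [S [A [A [B var]] & [B b]]] + [A [A [B var]] & [B ( [S [A [B var]]] )]]]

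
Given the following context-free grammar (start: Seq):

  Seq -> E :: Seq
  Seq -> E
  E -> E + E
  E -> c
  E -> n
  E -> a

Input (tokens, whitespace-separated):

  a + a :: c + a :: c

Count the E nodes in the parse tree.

7

[Seq [E [E a] + [E a]] :: [Seq [E [E c] + [E a]] :: [Seq [E c]]]]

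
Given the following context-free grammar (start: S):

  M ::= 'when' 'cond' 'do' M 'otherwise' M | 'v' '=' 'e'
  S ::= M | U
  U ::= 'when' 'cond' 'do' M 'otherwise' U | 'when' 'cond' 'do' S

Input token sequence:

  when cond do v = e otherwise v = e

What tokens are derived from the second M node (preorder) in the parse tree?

[S [M when cond do [M v = e] otherwise [M v = e]]]

v = e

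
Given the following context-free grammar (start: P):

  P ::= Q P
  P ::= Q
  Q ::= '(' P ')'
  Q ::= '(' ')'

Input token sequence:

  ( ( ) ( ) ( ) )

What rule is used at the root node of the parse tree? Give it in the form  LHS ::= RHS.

[P [Q ( [P [Q ( )] [P [Q ( )] [P [Q ( )]]]] )]]

P ::= Q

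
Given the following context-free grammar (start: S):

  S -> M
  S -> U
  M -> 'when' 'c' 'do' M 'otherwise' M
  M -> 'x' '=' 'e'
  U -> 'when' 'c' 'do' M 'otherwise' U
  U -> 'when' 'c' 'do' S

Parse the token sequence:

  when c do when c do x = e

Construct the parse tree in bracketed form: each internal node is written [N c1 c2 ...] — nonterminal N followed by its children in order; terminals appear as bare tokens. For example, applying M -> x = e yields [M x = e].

[S [U when c do [S [U when c do [S [M x = e]]]]]]

S
U
when c do S
when c do U
when c do when c do S
when c do when c do M
when c do when c do x = e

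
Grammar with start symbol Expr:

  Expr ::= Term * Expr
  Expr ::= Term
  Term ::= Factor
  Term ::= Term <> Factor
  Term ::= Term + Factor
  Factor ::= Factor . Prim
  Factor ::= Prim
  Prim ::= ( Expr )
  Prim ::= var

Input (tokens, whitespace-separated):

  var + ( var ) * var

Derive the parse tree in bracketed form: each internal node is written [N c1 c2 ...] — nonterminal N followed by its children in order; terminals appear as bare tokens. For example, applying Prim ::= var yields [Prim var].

Expr
Term * Expr
Term + Factor * Expr
Factor + Factor * Expr
Prim + Factor * Expr
var + Factor * Expr
var + Prim * Expr
var + ( Expr ) * Expr
var + ( Term ) * Expr
var + ( Factor ) * Expr
var + ( Prim ) * Expr
var + ( var ) * Expr
var + ( var ) * Term
var + ( var ) * Factor
var + ( var ) * Prim
var + ( var ) * var

[Expr [Term [Term [Factor [Prim var]]] + [Factor [Prim ( [Expr [Term [Factor [Prim var]]]] )]]] * [Expr [Term [Factor [Prim var]]]]]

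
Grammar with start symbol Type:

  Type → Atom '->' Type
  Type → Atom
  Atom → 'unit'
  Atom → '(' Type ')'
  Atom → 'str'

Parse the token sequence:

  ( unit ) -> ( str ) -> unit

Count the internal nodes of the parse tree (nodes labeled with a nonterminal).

[Type [Atom ( [Type [Atom unit]] )] -> [Type [Atom ( [Type [Atom str]] )] -> [Type [Atom unit]]]]

10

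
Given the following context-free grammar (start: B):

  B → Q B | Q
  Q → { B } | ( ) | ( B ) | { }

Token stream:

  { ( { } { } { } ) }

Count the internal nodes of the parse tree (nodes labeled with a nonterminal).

[B [Q { [B [Q ( [B [Q { }] [B [Q { }] [B [Q { }]]]] )]] }]]

10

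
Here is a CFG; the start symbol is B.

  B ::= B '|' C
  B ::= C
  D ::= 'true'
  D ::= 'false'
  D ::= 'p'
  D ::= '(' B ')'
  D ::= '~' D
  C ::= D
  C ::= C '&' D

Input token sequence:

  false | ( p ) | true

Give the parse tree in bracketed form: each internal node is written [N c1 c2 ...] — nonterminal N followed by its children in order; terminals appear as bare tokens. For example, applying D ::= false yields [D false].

[B [B [B [C [D false]]] | [C [D ( [B [C [D p]]] )]]] | [C [D true]]]

B
B | C
B | C | C
C | C | C
D | C | C
false | C | C
false | D | C
false | ( B ) | C
false | ( C ) | C
false | ( D ) | C
false | ( p ) | C
false | ( p ) | D
false | ( p ) | true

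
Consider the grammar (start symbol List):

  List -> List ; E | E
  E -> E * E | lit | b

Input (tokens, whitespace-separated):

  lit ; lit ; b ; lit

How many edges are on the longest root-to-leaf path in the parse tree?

[List [List [List [List [E lit]] ; [E lit]] ; [E b]] ; [E lit]]

5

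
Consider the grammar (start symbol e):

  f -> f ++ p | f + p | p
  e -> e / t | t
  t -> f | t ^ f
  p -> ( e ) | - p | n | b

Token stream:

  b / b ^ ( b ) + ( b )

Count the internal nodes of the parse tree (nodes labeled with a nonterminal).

[e [e [t [f [p b]]]] / [t [t [f [p b]]] ^ [f [f [p ( [e [t [f [p b]]]] )]] + [p ( [e [t [f [p b]]]] )]]]]

21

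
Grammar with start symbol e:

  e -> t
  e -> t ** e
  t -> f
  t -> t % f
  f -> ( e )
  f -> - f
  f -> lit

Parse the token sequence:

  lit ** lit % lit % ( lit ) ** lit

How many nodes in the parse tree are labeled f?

[e [t [f lit]] ** [e [t [t [t [f lit]] % [f lit]] % [f ( [e [t [f lit]]] )]] ** [e [t [f lit]]]]]

6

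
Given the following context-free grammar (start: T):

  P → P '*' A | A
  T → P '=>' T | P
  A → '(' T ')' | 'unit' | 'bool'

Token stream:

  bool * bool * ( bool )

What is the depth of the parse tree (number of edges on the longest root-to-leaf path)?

[T [P [P [P [A bool]] * [A bool]] * [A ( [T [P [A bool]]] )]]]

6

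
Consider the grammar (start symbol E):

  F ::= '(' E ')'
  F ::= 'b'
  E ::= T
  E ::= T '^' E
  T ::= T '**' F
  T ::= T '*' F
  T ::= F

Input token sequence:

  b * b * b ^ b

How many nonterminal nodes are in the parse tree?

[E [T [T [T [F b]] * [F b]] * [F b]] ^ [E [T [F b]]]]

10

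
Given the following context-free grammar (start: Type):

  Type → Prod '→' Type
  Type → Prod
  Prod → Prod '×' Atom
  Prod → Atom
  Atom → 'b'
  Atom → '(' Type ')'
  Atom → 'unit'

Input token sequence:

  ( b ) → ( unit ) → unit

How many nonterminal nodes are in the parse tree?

[Type [Prod [Atom ( [Type [Prod [Atom b]]] )]] → [Type [Prod [Atom ( [Type [Prod [Atom unit]]] )]] → [Type [Prod [Atom unit]]]]]

15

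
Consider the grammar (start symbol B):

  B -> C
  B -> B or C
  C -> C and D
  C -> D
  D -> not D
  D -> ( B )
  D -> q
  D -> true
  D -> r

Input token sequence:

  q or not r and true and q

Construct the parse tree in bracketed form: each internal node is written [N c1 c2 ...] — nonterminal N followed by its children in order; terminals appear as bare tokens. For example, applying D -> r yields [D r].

B
B or C
C or C
D or C
q or C
q or C and D
q or C and D and D
q or D and D and D
q or not D and D and D
q or not r and D and D
q or not r and true and D
q or not r and true and q

[B [B [C [D q]]] or [C [C [C [D not [D r]]] and [D true]] and [D q]]]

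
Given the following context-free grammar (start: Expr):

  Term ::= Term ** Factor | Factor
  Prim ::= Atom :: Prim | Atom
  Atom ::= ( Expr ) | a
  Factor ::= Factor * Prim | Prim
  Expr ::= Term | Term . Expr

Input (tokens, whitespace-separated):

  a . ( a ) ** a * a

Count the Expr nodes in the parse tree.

3

[Expr [Term [Factor [Prim [Atom a]]]] . [Expr [Term [Term [Factor [Prim [Atom ( [Expr [Term [Factor [Prim [Atom a]]]]] )]]]] ** [Factor [Factor [Prim [Atom a]]] * [Prim [Atom a]]]]]]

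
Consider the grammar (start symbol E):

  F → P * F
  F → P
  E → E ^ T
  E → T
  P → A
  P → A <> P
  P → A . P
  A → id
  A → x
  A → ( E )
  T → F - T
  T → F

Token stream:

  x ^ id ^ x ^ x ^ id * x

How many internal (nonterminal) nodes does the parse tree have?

28

[E [E [E [E [E [T [F [P [A x]]]]] ^ [T [F [P [A id]]]]] ^ [T [F [P [A x]]]]] ^ [T [F [P [A x]]]]] ^ [T [F [P [A id]] * [F [P [A x]]]]]]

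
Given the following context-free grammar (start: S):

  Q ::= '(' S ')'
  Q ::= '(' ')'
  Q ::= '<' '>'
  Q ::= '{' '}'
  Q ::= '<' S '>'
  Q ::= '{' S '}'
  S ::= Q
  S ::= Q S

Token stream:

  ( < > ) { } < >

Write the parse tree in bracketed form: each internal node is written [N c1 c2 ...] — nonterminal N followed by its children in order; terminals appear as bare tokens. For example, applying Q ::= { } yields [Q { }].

S
Q S
( S ) S
( Q ) S
( < > ) S
( < > ) Q S
( < > ) { } S
( < > ) { } Q
( < > ) { } < >

[S [Q ( [S [Q < >]] )] [S [Q { }] [S [Q < >]]]]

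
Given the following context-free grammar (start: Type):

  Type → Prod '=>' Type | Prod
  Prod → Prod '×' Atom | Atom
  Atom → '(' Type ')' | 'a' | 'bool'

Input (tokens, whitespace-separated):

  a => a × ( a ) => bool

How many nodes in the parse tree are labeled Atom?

5

[Type [Prod [Atom a]] => [Type [Prod [Prod [Atom a]] × [Atom ( [Type [Prod [Atom a]]] )]] => [Type [Prod [Atom bool]]]]]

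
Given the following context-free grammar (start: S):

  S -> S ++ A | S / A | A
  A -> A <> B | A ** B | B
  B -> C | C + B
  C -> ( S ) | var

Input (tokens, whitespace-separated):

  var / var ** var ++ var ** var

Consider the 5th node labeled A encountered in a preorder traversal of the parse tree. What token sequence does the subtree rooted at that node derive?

var

[S [S [S [A [B [C var]]]] / [A [A [B [C var]]] ** [B [C var]]]] ++ [A [A [B [C var]]] ** [B [C var]]]]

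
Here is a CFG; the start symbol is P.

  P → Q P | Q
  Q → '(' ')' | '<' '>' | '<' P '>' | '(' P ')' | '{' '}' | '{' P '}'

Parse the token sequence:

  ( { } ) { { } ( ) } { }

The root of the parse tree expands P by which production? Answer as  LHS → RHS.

[P [Q ( [P [Q { }]] )] [P [Q { [P [Q { }] [P [Q ( )]]] }] [P [Q { }]]]]

P → Q P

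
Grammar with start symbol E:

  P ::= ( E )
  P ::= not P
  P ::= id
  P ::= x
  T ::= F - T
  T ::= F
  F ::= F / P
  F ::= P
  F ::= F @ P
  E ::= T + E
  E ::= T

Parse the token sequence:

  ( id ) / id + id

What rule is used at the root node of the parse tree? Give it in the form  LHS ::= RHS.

[E [T [F [F [P ( [E [T [F [P id]]]] )]] / [P id]]] + [E [T [F [P id]]]]]

E ::= T + E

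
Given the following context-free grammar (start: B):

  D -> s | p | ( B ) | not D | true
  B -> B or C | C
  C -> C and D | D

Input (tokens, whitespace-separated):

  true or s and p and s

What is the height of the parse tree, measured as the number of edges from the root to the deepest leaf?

[B [B [C [D true]]] or [C [C [C [D s]] and [D p]] and [D s]]]

5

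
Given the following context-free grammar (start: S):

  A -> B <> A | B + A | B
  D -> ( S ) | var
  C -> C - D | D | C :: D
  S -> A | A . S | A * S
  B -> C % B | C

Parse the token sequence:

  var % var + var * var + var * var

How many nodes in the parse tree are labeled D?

[S [A [B [C [D var]] % [B [C [D var]]]] + [A [B [C [D var]]]]] * [S [A [B [C [D var]]] + [A [B [C [D var]]]]] * [S [A [B [C [D var]]]]]]]

6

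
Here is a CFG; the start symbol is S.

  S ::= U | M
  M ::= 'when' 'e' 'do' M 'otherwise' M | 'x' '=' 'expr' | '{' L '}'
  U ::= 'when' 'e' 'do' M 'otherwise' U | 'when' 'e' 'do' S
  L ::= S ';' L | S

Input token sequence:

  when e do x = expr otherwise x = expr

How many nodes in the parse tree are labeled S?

1

[S [M when e do [M x = expr] otherwise [M x = expr]]]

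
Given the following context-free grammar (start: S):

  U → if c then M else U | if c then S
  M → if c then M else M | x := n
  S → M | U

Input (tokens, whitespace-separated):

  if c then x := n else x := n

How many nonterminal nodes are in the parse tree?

4

[S [M if c then [M x := n] else [M x := n]]]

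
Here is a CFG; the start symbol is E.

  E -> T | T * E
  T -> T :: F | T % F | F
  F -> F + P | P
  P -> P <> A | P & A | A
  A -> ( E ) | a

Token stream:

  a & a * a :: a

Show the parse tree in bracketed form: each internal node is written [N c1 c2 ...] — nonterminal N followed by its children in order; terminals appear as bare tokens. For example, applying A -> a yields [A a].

E
T * E
F * E
P * E
P & A * E
A & A * E
a & A * E
a & a * E
a & a * T
a & a * T :: F
a & a * F :: F
a & a * P :: F
a & a * A :: F
a & a * a :: F
a & a * a :: P
a & a * a :: A
a & a * a :: a

[E [T [F [P [P [A a]] & [A a]]]] * [E [T [T [F [P [A a]]]] :: [F [P [A a]]]]]]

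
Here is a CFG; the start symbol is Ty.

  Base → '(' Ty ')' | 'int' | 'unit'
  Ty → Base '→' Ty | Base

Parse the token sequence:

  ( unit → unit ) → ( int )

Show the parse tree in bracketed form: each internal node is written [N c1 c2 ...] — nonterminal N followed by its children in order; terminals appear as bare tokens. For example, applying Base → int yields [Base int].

Ty
Base → Ty
( Ty ) → Ty
( Base → Ty ) → Ty
( unit → Ty ) → Ty
( unit → Base ) → Ty
( unit → unit ) → Ty
( unit → unit ) → Base
( unit → unit ) → ( Ty )
( unit → unit ) → ( Base )
( unit → unit ) → ( int )

[Ty [Base ( [Ty [Base unit] → [Ty [Base unit]]] )] → [Ty [Base ( [Ty [Base int]] )]]]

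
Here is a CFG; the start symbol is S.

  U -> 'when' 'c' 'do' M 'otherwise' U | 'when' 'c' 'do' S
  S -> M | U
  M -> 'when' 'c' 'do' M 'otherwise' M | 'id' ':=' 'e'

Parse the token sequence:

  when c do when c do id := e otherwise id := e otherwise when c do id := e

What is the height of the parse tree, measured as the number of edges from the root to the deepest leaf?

5

[S [U when c do [M when c do [M id := e] otherwise [M id := e]] otherwise [U when c do [S [M id := e]]]]]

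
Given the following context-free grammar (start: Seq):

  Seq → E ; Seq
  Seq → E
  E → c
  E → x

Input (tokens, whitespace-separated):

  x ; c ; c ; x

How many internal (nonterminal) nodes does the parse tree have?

8

[Seq [E x] ; [Seq [E c] ; [Seq [E c] ; [Seq [E x]]]]]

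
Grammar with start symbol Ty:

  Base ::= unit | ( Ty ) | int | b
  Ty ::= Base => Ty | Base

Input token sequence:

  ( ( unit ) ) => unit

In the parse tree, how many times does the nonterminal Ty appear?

4

[Ty [Base ( [Ty [Base ( [Ty [Base unit]] )]] )] => [Ty [Base unit]]]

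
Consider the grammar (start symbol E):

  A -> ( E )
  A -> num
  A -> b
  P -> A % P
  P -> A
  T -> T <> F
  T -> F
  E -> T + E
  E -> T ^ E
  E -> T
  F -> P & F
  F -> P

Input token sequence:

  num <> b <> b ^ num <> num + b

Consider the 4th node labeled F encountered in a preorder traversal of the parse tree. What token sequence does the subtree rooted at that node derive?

[E [T [T [T [F [P [A num]]]] <> [F [P [A b]]]] <> [F [P [A b]]]] ^ [E [T [T [F [P [A num]]]] <> [F [P [A num]]]] + [E [T [F [P [A b]]]]]]]

num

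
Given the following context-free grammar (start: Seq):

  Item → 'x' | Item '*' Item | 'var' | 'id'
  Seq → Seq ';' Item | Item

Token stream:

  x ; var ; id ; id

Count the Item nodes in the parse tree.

4

[Seq [Seq [Seq [Seq [Item x]] ; [Item var]] ; [Item id]] ; [Item id]]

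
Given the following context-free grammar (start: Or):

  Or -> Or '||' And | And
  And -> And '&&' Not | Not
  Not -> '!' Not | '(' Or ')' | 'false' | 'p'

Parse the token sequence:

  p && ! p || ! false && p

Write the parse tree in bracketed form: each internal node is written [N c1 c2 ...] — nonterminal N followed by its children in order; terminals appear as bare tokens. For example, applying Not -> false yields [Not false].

[Or [Or [And [And [Not p]] && [Not ! [Not p]]]] || [And [And [Not ! [Not false]]] && [Not p]]]

Or
Or || And
And || And
And && Not || And
Not && Not || And
p && Not || And
p && ! Not || And
p && ! p || And
p && ! p || And && Not
p && ! p || Not && Not
p && ! p || ! Not && Not
p && ! p || ! false && Not
p && ! p || ! false && p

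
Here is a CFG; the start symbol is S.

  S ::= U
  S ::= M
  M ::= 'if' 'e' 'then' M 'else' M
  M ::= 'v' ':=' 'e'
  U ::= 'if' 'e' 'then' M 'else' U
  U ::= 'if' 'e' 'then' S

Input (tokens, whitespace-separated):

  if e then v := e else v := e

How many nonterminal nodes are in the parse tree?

4

[S [M if e then [M v := e] else [M v := e]]]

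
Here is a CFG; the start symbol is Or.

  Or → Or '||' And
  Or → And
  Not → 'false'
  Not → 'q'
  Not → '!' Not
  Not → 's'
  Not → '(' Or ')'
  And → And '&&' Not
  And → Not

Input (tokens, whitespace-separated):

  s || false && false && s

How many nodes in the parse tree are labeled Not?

4

[Or [Or [And [Not s]]] || [And [And [And [Not false]] && [Not false]] && [Not s]]]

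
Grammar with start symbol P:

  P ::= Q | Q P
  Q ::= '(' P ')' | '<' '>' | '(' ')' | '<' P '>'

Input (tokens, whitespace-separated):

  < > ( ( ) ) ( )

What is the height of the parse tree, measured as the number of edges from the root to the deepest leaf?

[P [Q < >] [P [Q ( [P [Q ( )]] )] [P [Q ( )]]]]

5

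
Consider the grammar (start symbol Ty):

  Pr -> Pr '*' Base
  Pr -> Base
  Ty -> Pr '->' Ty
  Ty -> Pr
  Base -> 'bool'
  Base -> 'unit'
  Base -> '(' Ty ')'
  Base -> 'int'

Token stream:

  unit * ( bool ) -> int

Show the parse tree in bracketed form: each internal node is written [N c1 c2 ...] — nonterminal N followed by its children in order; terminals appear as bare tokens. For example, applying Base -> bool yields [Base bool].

[Ty [Pr [Pr [Base unit]] * [Base ( [Ty [Pr [Base bool]]] )]] -> [Ty [Pr [Base int]]]]

Ty
Pr -> Ty
Pr * Base -> Ty
Base * Base -> Ty
unit * Base -> Ty
unit * ( Ty ) -> Ty
unit * ( Pr ) -> Ty
unit * ( Base ) -> Ty
unit * ( bool ) -> Ty
unit * ( bool ) -> Pr
unit * ( bool ) -> Base
unit * ( bool ) -> int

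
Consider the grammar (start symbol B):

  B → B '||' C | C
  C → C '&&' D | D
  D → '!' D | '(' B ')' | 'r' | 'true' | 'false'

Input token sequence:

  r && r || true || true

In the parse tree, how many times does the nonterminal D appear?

4

[B [B [B [C [C [D r]] && [D r]]] || [C [D true]]] || [C [D true]]]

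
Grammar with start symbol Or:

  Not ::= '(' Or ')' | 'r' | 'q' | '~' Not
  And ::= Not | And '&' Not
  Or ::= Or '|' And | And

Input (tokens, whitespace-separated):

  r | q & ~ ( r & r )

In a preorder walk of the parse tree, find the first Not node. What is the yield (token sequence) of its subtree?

r

[Or [Or [And [Not r]]] | [And [And [Not q]] & [Not ~ [Not ( [Or [And [And [Not r]] & [Not r]]] )]]]]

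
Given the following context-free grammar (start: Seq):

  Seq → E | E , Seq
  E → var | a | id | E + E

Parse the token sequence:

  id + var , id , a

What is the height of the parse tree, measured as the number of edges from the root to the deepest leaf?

[Seq [E [E id] + [E var]] , [Seq [E id] , [Seq [E a]]]]

4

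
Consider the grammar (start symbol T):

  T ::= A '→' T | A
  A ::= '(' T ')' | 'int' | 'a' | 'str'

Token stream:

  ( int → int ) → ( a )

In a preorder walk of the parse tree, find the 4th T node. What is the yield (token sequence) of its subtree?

( a )

[T [A ( [T [A int] → [T [A int]]] )] → [T [A ( [T [A a]] )]]]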